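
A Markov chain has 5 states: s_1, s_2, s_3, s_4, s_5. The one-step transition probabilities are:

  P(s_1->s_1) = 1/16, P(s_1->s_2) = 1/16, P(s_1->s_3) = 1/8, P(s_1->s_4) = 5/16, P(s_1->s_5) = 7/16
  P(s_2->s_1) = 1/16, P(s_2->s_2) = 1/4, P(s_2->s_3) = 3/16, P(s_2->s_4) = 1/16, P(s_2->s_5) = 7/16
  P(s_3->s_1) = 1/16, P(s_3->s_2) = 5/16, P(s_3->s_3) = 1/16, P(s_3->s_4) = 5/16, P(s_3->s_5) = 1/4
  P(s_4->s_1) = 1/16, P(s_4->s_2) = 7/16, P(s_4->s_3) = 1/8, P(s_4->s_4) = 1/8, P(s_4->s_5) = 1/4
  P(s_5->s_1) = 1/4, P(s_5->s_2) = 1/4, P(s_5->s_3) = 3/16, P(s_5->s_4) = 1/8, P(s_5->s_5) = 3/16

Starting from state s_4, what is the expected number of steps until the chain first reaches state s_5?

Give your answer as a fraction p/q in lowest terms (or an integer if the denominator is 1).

Let h_i = expected steps to first reach s_5 from state i.
Boundary: h_s_5 = 0.
First-step equations for the other states:
  h_s_1 = 1 + 1/16*h_s_1 + 1/16*h_s_2 + 1/8*h_s_3 + 5/16*h_s_4 + 7/16*h_s_5
  h_s_2 = 1 + 1/16*h_s_1 + 1/4*h_s_2 + 3/16*h_s_3 + 1/16*h_s_4 + 7/16*h_s_5
  h_s_3 = 1 + 1/16*h_s_1 + 5/16*h_s_2 + 1/16*h_s_3 + 5/16*h_s_4 + 1/4*h_s_5
  h_s_4 = 1 + 1/16*h_s_1 + 7/16*h_s_2 + 1/8*h_s_3 + 1/8*h_s_4 + 1/4*h_s_5

Substituting h_s_5 = 0 and rearranging gives the linear system (I - Q) h = 1:
  [15/16, -1/16, -1/8, -5/16] . (h_s_1, h_s_2, h_s_3, h_s_4) = 1
  [-1/16, 3/4, -3/16, -1/16] . (h_s_1, h_s_2, h_s_3, h_s_4) = 1
  [-1/16, -5/16, 15/16, -5/16] . (h_s_1, h_s_2, h_s_3, h_s_4) = 1
  [-1/16, -7/16, -1/8, 7/8] . (h_s_1, h_s_2, h_s_3, h_s_4) = 1

Solving yields:
  h_s_1 = 368/137
  h_s_2 = 512/197
  h_s_3 = 84736/26989
  h_s_4 = 83200/26989

Starting state is s_4, so the expected hitting time is h_s_4 = 83200/26989.

Answer: 83200/26989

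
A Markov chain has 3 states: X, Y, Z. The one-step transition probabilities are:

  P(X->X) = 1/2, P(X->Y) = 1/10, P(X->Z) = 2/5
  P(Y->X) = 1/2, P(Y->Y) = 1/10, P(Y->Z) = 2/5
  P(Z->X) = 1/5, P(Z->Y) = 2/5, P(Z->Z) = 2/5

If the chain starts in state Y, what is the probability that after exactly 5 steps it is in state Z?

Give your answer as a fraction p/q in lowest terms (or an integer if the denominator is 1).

Answer: 2/5

Derivation:
Computing P^5 by repeated multiplication:
P^1 =
  X: [1/2, 1/10, 2/5]
  Y: [1/2, 1/10, 2/5]
  Z: [1/5, 2/5, 2/5]
P^2 =
  X: [19/50, 11/50, 2/5]
  Y: [19/50, 11/50, 2/5]
  Z: [19/50, 11/50, 2/5]
P^3 =
  X: [19/50, 11/50, 2/5]
  Y: [19/50, 11/50, 2/5]
  Z: [19/50, 11/50, 2/5]
P^4 =
  X: [19/50, 11/50, 2/5]
  Y: [19/50, 11/50, 2/5]
  Z: [19/50, 11/50, 2/5]
P^5 =
  X: [19/50, 11/50, 2/5]
  Y: [19/50, 11/50, 2/5]
  Z: [19/50, 11/50, 2/5]

(P^5)[Y -> Z] = 2/5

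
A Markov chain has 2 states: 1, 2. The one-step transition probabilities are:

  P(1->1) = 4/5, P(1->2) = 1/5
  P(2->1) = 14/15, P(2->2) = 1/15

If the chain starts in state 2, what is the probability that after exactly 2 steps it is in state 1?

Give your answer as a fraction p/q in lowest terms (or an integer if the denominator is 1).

Answer: 182/225

Derivation:
Computing P^2 by repeated multiplication:
P^1 =
  1: [4/5, 1/5]
  2: [14/15, 1/15]
P^2 =
  1: [62/75, 13/75]
  2: [182/225, 43/225]

(P^2)[2 -> 1] = 182/225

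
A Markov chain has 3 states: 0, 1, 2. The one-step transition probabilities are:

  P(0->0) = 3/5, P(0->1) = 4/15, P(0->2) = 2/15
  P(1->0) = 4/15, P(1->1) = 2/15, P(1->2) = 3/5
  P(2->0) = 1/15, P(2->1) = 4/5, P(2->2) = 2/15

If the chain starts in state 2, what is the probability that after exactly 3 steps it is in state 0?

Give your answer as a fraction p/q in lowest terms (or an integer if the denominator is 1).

Answer: 853/3375

Derivation:
Computing P^3 by repeated multiplication:
P^1 =
  0: [3/5, 4/15, 2/15]
  1: [4/15, 2/15, 3/5]
  2: [1/15, 4/5, 2/15]
P^2 =
  0: [11/25, 68/225, 58/225]
  1: [53/225, 128/225, 44/225]
  2: [59/225, 52/225, 38/75]
P^3 =
  0: [407/1125, 1228/3375, 926/3375]
  1: [1033/3375, 332/1125, 1346/3375]
  2: [853/3375, 1708/3375, 814/3375]

(P^3)[2 -> 0] = 853/3375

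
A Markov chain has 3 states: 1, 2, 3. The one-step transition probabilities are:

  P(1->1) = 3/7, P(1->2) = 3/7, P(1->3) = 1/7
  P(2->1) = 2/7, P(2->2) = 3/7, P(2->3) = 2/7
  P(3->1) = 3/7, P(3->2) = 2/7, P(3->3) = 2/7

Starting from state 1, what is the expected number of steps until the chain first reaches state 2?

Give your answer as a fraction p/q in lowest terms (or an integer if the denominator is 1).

Answer: 42/17

Derivation:
Let h_i = expected steps to first reach 2 from state i.
Boundary: h_2 = 0.
First-step equations for the other states:
  h_1 = 1 + 3/7*h_1 + 3/7*h_2 + 1/7*h_3
  h_3 = 1 + 3/7*h_1 + 2/7*h_2 + 2/7*h_3

Substituting h_2 = 0 and rearranging gives the linear system (I - Q) h = 1:
  [4/7, -1/7] . (h_1, h_3) = 1
  [-3/7, 5/7] . (h_1, h_3) = 1

Solving yields:
  h_1 = 42/17
  h_3 = 49/17

Starting state is 1, so the expected hitting time is h_1 = 42/17.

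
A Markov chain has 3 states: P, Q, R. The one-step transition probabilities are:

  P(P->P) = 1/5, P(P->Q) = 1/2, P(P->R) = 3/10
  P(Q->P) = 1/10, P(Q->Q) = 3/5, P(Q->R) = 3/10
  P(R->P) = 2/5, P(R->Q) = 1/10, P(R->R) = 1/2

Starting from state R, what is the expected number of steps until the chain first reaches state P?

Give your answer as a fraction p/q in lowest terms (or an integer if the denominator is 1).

Answer: 50/17

Derivation:
Let h_i = expected steps to first reach P from state i.
Boundary: h_P = 0.
First-step equations for the other states:
  h_Q = 1 + 1/10*h_P + 3/5*h_Q + 3/10*h_R
  h_R = 1 + 2/5*h_P + 1/10*h_Q + 1/2*h_R

Substituting h_P = 0 and rearranging gives the linear system (I - Q) h = 1:
  [2/5, -3/10] . (h_Q, h_R) = 1
  [-1/10, 1/2] . (h_Q, h_R) = 1

Solving yields:
  h_Q = 80/17
  h_R = 50/17

Starting state is R, so the expected hitting time is h_R = 50/17.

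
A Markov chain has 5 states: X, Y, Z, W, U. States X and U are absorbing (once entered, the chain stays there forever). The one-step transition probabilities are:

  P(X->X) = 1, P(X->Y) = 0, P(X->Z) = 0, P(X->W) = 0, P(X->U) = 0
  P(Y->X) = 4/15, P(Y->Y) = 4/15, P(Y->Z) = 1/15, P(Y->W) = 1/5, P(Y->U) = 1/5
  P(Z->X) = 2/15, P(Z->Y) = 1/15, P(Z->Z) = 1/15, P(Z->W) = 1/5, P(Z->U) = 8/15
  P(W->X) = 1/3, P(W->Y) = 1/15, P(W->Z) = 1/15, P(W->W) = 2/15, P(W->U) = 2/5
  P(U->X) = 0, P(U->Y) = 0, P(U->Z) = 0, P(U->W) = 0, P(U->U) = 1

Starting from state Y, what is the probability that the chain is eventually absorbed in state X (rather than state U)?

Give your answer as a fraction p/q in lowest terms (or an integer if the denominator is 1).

Answer: 973/1908

Derivation:
Let a_i = P(absorbed in X | start in state i).
Boundary conditions: a_X = 1, a_U = 0.
For each transient state i, a_i = sum_j P(i->j) * a_j:
  a_Y = 4/15*a_X + 4/15*a_Y + 1/15*a_Z + 1/5*a_W + 1/5*a_U
  a_Z = 2/15*a_X + 1/15*a_Y + 1/15*a_Z + 1/5*a_W + 8/15*a_U
  a_W = 1/3*a_X + 1/15*a_Y + 1/15*a_Z + 2/15*a_W + 2/5*a_U

Substituting a_X = 1 and a_U = 0, rearrange to (I - Q) a = r where r[i] = P(i -> X):
  [11/15, -1/15, -1/5] . (a_Y, a_Z, a_W) = 4/15
  [-1/15, 14/15, -1/5] . (a_Y, a_Z, a_W) = 2/15
  [-1/15, -1/15, 13/15] . (a_Y, a_Z, a_W) = 1/3

Solving yields:
  a_Y = 973/1908
  a_Z = 131/477
  a_W = 283/636

Starting state is Y, so the absorption probability is a_Y = 973/1908.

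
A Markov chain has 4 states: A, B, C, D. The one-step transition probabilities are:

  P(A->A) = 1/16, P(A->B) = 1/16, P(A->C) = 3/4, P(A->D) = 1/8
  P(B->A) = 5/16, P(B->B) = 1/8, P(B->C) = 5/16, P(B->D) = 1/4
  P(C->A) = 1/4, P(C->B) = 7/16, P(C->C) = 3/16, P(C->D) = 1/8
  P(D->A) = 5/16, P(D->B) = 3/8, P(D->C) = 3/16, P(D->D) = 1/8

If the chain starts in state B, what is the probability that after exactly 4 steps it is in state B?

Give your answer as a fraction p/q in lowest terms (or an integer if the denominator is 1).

Answer: 1051/4096

Derivation:
Computing P^4 by repeated multiplication:
P^1 =
  A: [1/16, 1/16, 3/4, 1/8]
  B: [5/16, 1/8, 5/16, 1/4]
  C: [1/4, 7/16, 3/16, 1/8]
  D: [5/16, 3/8, 3/16, 1/8]
P^2 =
  A: [1/4, 99/256, 59/256, 17/128]
  B: [55/256, 17/64, 97/256, 9/64]
  C: [61/256, 51/256, 49/128, 23/128]
  D: [57/256, 25/128, 105/256, 11/64]
P^3 =
  A: [965/4096, 879/4096, 771/2048, 355/2048]
  B: [963/4096, 543/2048, 1399/4096, 81/512]
  C: [469/2048, 1125/4096, 1419/4096, 307/2048]
  D: [947/4096, 289/1024, 1381/4096, 153/1024]
P^4 =
  A: [7539/32768, 17777/65536, 22731/65536, 4975/32768]
  B: [15229/65536, 1051/4096, 23127/65536, 2591/16384]
  C: [15309/65536, 16805/65536, 5745/16384, 5221/32768]
  D: [15311/65536, 8299/32768, 23123/65536, 1313/8192]

(P^4)[B -> B] = 1051/4096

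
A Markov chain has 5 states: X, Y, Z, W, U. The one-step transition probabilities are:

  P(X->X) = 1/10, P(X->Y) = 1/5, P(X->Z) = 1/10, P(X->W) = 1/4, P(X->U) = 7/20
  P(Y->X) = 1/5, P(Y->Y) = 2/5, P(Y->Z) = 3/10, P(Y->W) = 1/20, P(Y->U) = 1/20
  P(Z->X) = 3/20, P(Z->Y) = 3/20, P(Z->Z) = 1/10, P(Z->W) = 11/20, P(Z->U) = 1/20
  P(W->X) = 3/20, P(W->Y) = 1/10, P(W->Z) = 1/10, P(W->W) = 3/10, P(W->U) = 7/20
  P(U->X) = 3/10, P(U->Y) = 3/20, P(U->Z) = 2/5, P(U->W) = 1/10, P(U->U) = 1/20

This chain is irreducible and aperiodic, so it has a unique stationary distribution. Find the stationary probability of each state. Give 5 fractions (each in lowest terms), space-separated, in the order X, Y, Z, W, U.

Answer: 14653/82406 16059/82406 7948/41203 10493/41203 7406/41203

Derivation:
The stationary distribution satisfies pi = pi * P, i.e.:
  pi_X = 1/10*pi_X + 1/5*pi_Y + 3/20*pi_Z + 3/20*pi_W + 3/10*pi_U
  pi_Y = 1/5*pi_X + 2/5*pi_Y + 3/20*pi_Z + 1/10*pi_W + 3/20*pi_U
  pi_Z = 1/10*pi_X + 3/10*pi_Y + 1/10*pi_Z + 1/10*pi_W + 2/5*pi_U
  pi_W = 1/4*pi_X + 1/20*pi_Y + 11/20*pi_Z + 3/10*pi_W + 1/10*pi_U
  pi_U = 7/20*pi_X + 1/20*pi_Y + 1/20*pi_Z + 7/20*pi_W + 1/20*pi_U
with normalization: pi_X + pi_Y + pi_Z + pi_W + pi_U = 1.

Using the first 4 balance equations plus normalization, the linear system A*pi = b is:
  [-9/10, 1/5, 3/20, 3/20, 3/10] . pi = 0
  [1/5, -3/5, 3/20, 1/10, 3/20] . pi = 0
  [1/10, 3/10, -9/10, 1/10, 2/5] . pi = 0
  [1/4, 1/20, 11/20, -7/10, 1/10] . pi = 0
  [1, 1, 1, 1, 1] . pi = 1

Solving yields:
  pi_X = 14653/82406
  pi_Y = 16059/82406
  pi_Z = 7948/41203
  pi_W = 10493/41203
  pi_U = 7406/41203

Verification (pi * P):
  14653/82406*1/10 + 16059/82406*1/5 + 7948/41203*3/20 + 10493/41203*3/20 + 7406/41203*3/10 = 14653/82406 = pi_X  (ok)
  14653/82406*1/5 + 16059/82406*2/5 + 7948/41203*3/20 + 10493/41203*1/10 + 7406/41203*3/20 = 16059/82406 = pi_Y  (ok)
  14653/82406*1/10 + 16059/82406*3/10 + 7948/41203*1/10 + 10493/41203*1/10 + 7406/41203*2/5 = 7948/41203 = pi_Z  (ok)
  14653/82406*1/4 + 16059/82406*1/20 + 7948/41203*11/20 + 10493/41203*3/10 + 7406/41203*1/10 = 10493/41203 = pi_W  (ok)
  14653/82406*7/20 + 16059/82406*1/20 + 7948/41203*1/20 + 10493/41203*7/20 + 7406/41203*1/20 = 7406/41203 = pi_U  (ok)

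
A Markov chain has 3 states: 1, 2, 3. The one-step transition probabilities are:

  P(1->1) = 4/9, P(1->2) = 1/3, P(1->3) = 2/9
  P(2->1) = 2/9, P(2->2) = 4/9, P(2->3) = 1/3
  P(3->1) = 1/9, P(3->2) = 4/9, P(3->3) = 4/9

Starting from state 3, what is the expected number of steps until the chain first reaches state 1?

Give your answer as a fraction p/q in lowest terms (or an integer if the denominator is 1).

Let h_i = expected steps to first reach 1 from state i.
Boundary: h_1 = 0.
First-step equations for the other states:
  h_2 = 1 + 2/9*h_1 + 4/9*h_2 + 1/3*h_3
  h_3 = 1 + 1/9*h_1 + 4/9*h_2 + 4/9*h_3

Substituting h_1 = 0 and rearranging gives the linear system (I - Q) h = 1:
  [5/9, -1/3] . (h_2, h_3) = 1
  [-4/9, 5/9] . (h_2, h_3) = 1

Solving yields:
  h_2 = 72/13
  h_3 = 81/13

Starting state is 3, so the expected hitting time is h_3 = 81/13.

Answer: 81/13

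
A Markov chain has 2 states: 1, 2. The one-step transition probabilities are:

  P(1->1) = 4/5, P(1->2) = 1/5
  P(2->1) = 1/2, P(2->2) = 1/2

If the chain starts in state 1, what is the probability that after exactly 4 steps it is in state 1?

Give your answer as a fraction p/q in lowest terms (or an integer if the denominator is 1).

Answer: 3583/5000

Derivation:
Computing P^4 by repeated multiplication:
P^1 =
  1: [4/5, 1/5]
  2: [1/2, 1/2]
P^2 =
  1: [37/50, 13/50]
  2: [13/20, 7/20]
P^3 =
  1: [361/500, 139/500]
  2: [139/200, 61/200]
P^4 =
  1: [3583/5000, 1417/5000]
  2: [1417/2000, 583/2000]

(P^4)[1 -> 1] = 3583/5000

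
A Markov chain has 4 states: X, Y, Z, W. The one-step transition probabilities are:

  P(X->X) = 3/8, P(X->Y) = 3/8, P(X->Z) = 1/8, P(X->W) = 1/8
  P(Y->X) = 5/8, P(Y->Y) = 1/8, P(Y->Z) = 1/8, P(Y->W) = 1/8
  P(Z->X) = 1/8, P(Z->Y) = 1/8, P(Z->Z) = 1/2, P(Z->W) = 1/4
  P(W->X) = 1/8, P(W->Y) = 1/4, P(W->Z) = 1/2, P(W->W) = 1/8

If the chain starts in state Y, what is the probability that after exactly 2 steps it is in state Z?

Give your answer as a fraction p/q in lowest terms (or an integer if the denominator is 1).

Answer: 7/32

Derivation:
Computing P^2 by repeated multiplication:
P^1 =
  X: [3/8, 3/8, 1/8, 1/8]
  Y: [5/8, 1/8, 1/8, 1/8]
  Z: [1/8, 1/8, 1/2, 1/4]
  W: [1/8, 1/4, 1/2, 1/8]
P^2 =
  X: [13/32, 15/64, 7/32, 9/64]
  Y: [11/32, 19/64, 7/32, 9/64]
  Z: [7/32, 3/16, 13/32, 3/16]
  W: [9/32, 11/64, 23/64, 3/16]

(P^2)[Y -> Z] = 7/32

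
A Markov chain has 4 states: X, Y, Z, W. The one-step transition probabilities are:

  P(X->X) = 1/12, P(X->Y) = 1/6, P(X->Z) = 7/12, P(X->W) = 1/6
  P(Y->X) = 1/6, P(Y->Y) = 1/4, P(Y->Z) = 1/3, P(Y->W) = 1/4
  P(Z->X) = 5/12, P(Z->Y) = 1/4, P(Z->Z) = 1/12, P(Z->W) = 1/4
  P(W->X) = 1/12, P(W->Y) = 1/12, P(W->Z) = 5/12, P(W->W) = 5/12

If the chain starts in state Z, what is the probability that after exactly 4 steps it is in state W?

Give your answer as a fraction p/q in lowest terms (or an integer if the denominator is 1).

Answer: 5737/20736

Derivation:
Computing P^4 by repeated multiplication:
P^1 =
  X: [1/12, 1/6, 7/12, 1/6]
  Y: [1/6, 1/4, 1/3, 1/4]
  Z: [5/12, 1/4, 1/12, 1/4]
  W: [1/12, 1/12, 5/12, 5/12]
P^2 =
  X: [7/24, 31/144, 2/9, 13/48]
  Y: [31/144, 7/36, 5/16, 5/18]
  Z: [19/144, 25/144, 7/16, 37/144]
  W: [11/48, 25/144, 41/144, 5/16]
P^3 =
  X: [101/576, 13/72, 215/576, 13/48]
  Y: [11/54, 107/576, 287/864, 481/1728]
  Z: [421/1728, 113/576, 481/1728, 487/1728]
  W: [37/192, 103/576, 199/576, 163/576]
P^4 =
  X: [385/1728, 1315/6912, 353/1152, 1939/6912]
  Y: [4345/20736, 215/1152, 6727/20736, 2897/10368]
  Z: [3991/20736, 421/2304, 7219/20736, 5737/20736]
  W: [1475/6912, 1291/6912, 2203/6912, 1943/6912]

(P^4)[Z -> W] = 5737/20736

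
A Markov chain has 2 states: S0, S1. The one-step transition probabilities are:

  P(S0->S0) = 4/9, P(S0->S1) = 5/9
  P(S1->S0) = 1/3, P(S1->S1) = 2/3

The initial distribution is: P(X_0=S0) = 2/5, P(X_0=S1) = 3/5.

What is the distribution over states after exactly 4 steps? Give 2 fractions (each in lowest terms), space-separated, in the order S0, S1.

Answer: 12302/32805 20503/32805

Derivation:
Propagating the distribution step by step (d_{t+1} = d_t * P):
d_0 = (S0=2/5, S1=3/5)
  d_1[S0] = 2/5*4/9 + 3/5*1/3 = 17/45
  d_1[S1] = 2/5*5/9 + 3/5*2/3 = 28/45
d_1 = (S0=17/45, S1=28/45)
  d_2[S0] = 17/45*4/9 + 28/45*1/3 = 152/405
  d_2[S1] = 17/45*5/9 + 28/45*2/3 = 253/405
d_2 = (S0=152/405, S1=253/405)
  d_3[S0] = 152/405*4/9 + 253/405*1/3 = 1367/3645
  d_3[S1] = 152/405*5/9 + 253/405*2/3 = 2278/3645
d_3 = (S0=1367/3645, S1=2278/3645)
  d_4[S0] = 1367/3645*4/9 + 2278/3645*1/3 = 12302/32805
  d_4[S1] = 1367/3645*5/9 + 2278/3645*2/3 = 20503/32805
d_4 = (S0=12302/32805, S1=20503/32805)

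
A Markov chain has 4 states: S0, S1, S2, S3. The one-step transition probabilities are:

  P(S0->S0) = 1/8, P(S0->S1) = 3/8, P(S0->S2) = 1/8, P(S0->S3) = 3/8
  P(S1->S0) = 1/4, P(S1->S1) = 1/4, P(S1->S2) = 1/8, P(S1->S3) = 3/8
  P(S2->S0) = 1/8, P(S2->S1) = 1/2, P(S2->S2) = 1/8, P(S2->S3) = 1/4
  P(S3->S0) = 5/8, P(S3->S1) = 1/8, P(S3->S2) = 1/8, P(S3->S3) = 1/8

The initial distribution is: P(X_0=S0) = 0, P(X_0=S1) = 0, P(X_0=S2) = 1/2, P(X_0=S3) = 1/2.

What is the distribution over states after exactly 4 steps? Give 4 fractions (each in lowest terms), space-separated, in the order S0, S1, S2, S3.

Answer: 2457/8192 2343/8192 1/8 37/128

Derivation:
Propagating the distribution step by step (d_{t+1} = d_t * P):
d_0 = (S0=0, S1=0, S2=1/2, S3=1/2)
  d_1[S0] = 0*1/8 + 0*1/4 + 1/2*1/8 + 1/2*5/8 = 3/8
  d_1[S1] = 0*3/8 + 0*1/4 + 1/2*1/2 + 1/2*1/8 = 5/16
  d_1[S2] = 0*1/8 + 0*1/8 + 1/2*1/8 + 1/2*1/8 = 1/8
  d_1[S3] = 0*3/8 + 0*3/8 + 1/2*1/4 + 1/2*1/8 = 3/16
d_1 = (S0=3/8, S1=5/16, S2=1/8, S3=3/16)
  d_2[S0] = 3/8*1/8 + 5/16*1/4 + 1/8*1/8 + 3/16*5/8 = 33/128
  d_2[S1] = 3/8*3/8 + 5/16*1/4 + 1/8*1/2 + 3/16*1/8 = 39/128
  d_2[S2] = 3/8*1/8 + 5/16*1/8 + 1/8*1/8 + 3/16*1/8 = 1/8
  d_2[S3] = 3/8*3/8 + 5/16*3/8 + 1/8*1/4 + 3/16*1/8 = 5/16
d_2 = (S0=33/128, S1=39/128, S2=1/8, S3=5/16)
  d_3[S0] = 33/128*1/8 + 39/128*1/4 + 1/8*1/8 + 5/16*5/8 = 327/1024
  d_3[S1] = 33/128*3/8 + 39/128*1/4 + 1/8*1/2 + 5/16*1/8 = 281/1024
  d_3[S2] = 33/128*1/8 + 39/128*1/8 + 1/8*1/8 + 5/16*1/8 = 1/8
  d_3[S3] = 33/128*3/8 + 39/128*3/8 + 1/8*1/4 + 5/16*1/8 = 9/32
d_3 = (S0=327/1024, S1=281/1024, S2=1/8, S3=9/32)
  d_4[S0] = 327/1024*1/8 + 281/1024*1/4 + 1/8*1/8 + 9/32*5/8 = 2457/8192
  d_4[S1] = 327/1024*3/8 + 281/1024*1/4 + 1/8*1/2 + 9/32*1/8 = 2343/8192
  d_4[S2] = 327/1024*1/8 + 281/1024*1/8 + 1/8*1/8 + 9/32*1/8 = 1/8
  d_4[S3] = 327/1024*3/8 + 281/1024*3/8 + 1/8*1/4 + 9/32*1/8 = 37/128
d_4 = (S0=2457/8192, S1=2343/8192, S2=1/8, S3=37/128)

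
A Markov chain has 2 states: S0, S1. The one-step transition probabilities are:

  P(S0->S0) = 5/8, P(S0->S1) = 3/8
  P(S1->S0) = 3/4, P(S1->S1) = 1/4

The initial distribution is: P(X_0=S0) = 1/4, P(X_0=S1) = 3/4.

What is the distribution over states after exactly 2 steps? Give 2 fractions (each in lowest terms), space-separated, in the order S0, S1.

Propagating the distribution step by step (d_{t+1} = d_t * P):
d_0 = (S0=1/4, S1=3/4)
  d_1[S0] = 1/4*5/8 + 3/4*3/4 = 23/32
  d_1[S1] = 1/4*3/8 + 3/4*1/4 = 9/32
d_1 = (S0=23/32, S1=9/32)
  d_2[S0] = 23/32*5/8 + 9/32*3/4 = 169/256
  d_2[S1] = 23/32*3/8 + 9/32*1/4 = 87/256
d_2 = (S0=169/256, S1=87/256)

Answer: 169/256 87/256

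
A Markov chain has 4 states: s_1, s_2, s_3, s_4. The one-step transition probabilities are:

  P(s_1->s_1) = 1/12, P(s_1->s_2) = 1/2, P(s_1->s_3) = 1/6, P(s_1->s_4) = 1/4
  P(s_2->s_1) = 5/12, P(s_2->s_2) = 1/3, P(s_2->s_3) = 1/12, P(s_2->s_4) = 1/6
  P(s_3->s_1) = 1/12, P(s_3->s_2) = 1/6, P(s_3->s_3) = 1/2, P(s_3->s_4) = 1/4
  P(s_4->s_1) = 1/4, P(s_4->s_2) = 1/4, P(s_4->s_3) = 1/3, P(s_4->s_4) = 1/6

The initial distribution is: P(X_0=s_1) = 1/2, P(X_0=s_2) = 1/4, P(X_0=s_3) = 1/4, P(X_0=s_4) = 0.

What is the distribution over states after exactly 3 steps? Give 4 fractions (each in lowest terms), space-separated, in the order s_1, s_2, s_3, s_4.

Answer: 251/1152 2185/6912 1783/6912 719/3456

Derivation:
Propagating the distribution step by step (d_{t+1} = d_t * P):
d_0 = (s_1=1/2, s_2=1/4, s_3=1/4, s_4=0)
  d_1[s_1] = 1/2*1/12 + 1/4*5/12 + 1/4*1/12 + 0*1/4 = 1/6
  d_1[s_2] = 1/2*1/2 + 1/4*1/3 + 1/4*1/6 + 0*1/4 = 3/8
  d_1[s_3] = 1/2*1/6 + 1/4*1/12 + 1/4*1/2 + 0*1/3 = 11/48
  d_1[s_4] = 1/2*1/4 + 1/4*1/6 + 1/4*1/4 + 0*1/6 = 11/48
d_1 = (s_1=1/6, s_2=3/8, s_3=11/48, s_4=11/48)
  d_2[s_1] = 1/6*1/12 + 3/8*5/12 + 11/48*1/12 + 11/48*1/4 = 71/288
  d_2[s_2] = 1/6*1/2 + 3/8*1/3 + 11/48*1/6 + 11/48*1/4 = 175/576
  d_2[s_3] = 1/6*1/6 + 3/8*1/12 + 11/48*1/2 + 11/48*1/3 = 1/4
  d_2[s_4] = 1/6*1/4 + 3/8*1/6 + 11/48*1/4 + 11/48*1/6 = 115/576
d_2 = (s_1=71/288, s_2=175/576, s_3=1/4, s_4=115/576)
  d_3[s_1] = 71/288*1/12 + 175/576*5/12 + 1/4*1/12 + 115/576*1/4 = 251/1152
  d_3[s_2] = 71/288*1/2 + 175/576*1/3 + 1/4*1/6 + 115/576*1/4 = 2185/6912
  d_3[s_3] = 71/288*1/6 + 175/576*1/12 + 1/4*1/2 + 115/576*1/3 = 1783/6912
  d_3[s_4] = 71/288*1/4 + 175/576*1/6 + 1/4*1/4 + 115/576*1/6 = 719/3456
d_3 = (s_1=251/1152, s_2=2185/6912, s_3=1783/6912, s_4=719/3456)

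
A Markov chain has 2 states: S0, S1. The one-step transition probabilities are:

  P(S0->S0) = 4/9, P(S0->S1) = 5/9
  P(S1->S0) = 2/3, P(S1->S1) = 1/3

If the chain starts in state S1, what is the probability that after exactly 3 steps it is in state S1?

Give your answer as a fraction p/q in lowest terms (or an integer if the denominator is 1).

Computing P^3 by repeated multiplication:
P^1 =
  S0: [4/9, 5/9]
  S1: [2/3, 1/3]
P^2 =
  S0: [46/81, 35/81]
  S1: [14/27, 13/27]
P^3 =
  S0: [394/729, 335/729]
  S1: [134/243, 109/243]

(P^3)[S1 -> S1] = 109/243

Answer: 109/243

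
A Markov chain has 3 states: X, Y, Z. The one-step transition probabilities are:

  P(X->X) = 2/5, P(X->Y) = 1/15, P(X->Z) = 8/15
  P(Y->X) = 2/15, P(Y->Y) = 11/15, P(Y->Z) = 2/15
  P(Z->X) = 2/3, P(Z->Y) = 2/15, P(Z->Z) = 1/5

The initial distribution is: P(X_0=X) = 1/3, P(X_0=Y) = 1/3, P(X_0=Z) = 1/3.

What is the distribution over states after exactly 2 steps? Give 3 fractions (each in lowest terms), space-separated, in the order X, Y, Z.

Answer: 266/675 22/75 211/675

Derivation:
Propagating the distribution step by step (d_{t+1} = d_t * P):
d_0 = (X=1/3, Y=1/3, Z=1/3)
  d_1[X] = 1/3*2/5 + 1/3*2/15 + 1/3*2/3 = 2/5
  d_1[Y] = 1/3*1/15 + 1/3*11/15 + 1/3*2/15 = 14/45
  d_1[Z] = 1/3*8/15 + 1/3*2/15 + 1/3*1/5 = 13/45
d_1 = (X=2/5, Y=14/45, Z=13/45)
  d_2[X] = 2/5*2/5 + 14/45*2/15 + 13/45*2/3 = 266/675
  d_2[Y] = 2/5*1/15 + 14/45*11/15 + 13/45*2/15 = 22/75
  d_2[Z] = 2/5*8/15 + 14/45*2/15 + 13/45*1/5 = 211/675
d_2 = (X=266/675, Y=22/75, Z=211/675)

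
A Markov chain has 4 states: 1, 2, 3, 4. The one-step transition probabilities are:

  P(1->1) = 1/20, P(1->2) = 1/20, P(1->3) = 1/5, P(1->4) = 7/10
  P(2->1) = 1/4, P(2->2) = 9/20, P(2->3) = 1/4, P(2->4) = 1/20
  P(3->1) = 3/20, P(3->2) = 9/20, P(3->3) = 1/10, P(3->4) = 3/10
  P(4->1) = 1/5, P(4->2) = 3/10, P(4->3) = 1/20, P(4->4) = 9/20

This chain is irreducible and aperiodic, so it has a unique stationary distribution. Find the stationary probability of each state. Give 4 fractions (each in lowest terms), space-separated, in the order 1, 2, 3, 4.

The stationary distribution satisfies pi = pi * P, i.e.:
  pi_1 = 1/20*pi_1 + 1/4*pi_2 + 3/20*pi_3 + 1/5*pi_4
  pi_2 = 1/20*pi_1 + 9/20*pi_2 + 9/20*pi_3 + 3/10*pi_4
  pi_3 = 1/5*pi_1 + 1/4*pi_2 + 1/10*pi_3 + 1/20*pi_4
  pi_4 = 7/10*pi_1 + 1/20*pi_2 + 3/10*pi_3 + 9/20*pi_4
with normalization: pi_1 + pi_2 + pi_3 + pi_4 = 1.

Using the first 3 balance equations plus normalization, the linear system A*pi = b is:
  [-19/20, 1/4, 3/20, 1/5] . pi = 0
  [1/20, -11/20, 9/20, 3/10] . pi = 0
  [1/5, 1/4, -9/10, 1/20] . pi = 0
  [1, 1, 1, 1] . pi = 1

Solving yields:
  pi_1 = 132/727
  pi_2 = 237/727
  pi_3 = 109/727
  pi_4 = 249/727

Verification (pi * P):
  132/727*1/20 + 237/727*1/4 + 109/727*3/20 + 249/727*1/5 = 132/727 = pi_1  (ok)
  132/727*1/20 + 237/727*9/20 + 109/727*9/20 + 249/727*3/10 = 237/727 = pi_2  (ok)
  132/727*1/5 + 237/727*1/4 + 109/727*1/10 + 249/727*1/20 = 109/727 = pi_3  (ok)
  132/727*7/10 + 237/727*1/20 + 109/727*3/10 + 249/727*9/20 = 249/727 = pi_4  (ok)

Answer: 132/727 237/727 109/727 249/727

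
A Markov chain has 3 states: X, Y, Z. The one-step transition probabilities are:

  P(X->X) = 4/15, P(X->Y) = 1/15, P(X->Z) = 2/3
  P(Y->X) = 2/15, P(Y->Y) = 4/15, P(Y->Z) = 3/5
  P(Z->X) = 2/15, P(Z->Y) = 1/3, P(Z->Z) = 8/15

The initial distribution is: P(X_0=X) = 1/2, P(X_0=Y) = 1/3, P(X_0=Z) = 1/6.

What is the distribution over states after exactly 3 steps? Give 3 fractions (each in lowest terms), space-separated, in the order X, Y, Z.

Propagating the distribution step by step (d_{t+1} = d_t * P):
d_0 = (X=1/2, Y=1/3, Z=1/6)
  d_1[X] = 1/2*4/15 + 1/3*2/15 + 1/6*2/15 = 1/5
  d_1[Y] = 1/2*1/15 + 1/3*4/15 + 1/6*1/3 = 8/45
  d_1[Z] = 1/2*2/3 + 1/3*3/5 + 1/6*8/15 = 28/45
d_1 = (X=1/5, Y=8/45, Z=28/45)
  d_2[X] = 1/5*4/15 + 8/45*2/15 + 28/45*2/15 = 4/25
  d_2[Y] = 1/5*1/15 + 8/45*4/15 + 28/45*1/3 = 181/675
  d_2[Z] = 1/5*2/3 + 8/45*3/5 + 28/45*8/15 = 386/675
d_2 = (X=4/25, Y=181/675, Z=386/675)
  d_3[X] = 4/25*4/15 + 181/675*2/15 + 386/675*2/15 = 58/375
  d_3[Y] = 4/25*1/15 + 181/675*4/15 + 386/675*1/3 = 2762/10125
  d_3[Z] = 4/25*2/3 + 181/675*3/5 + 386/675*8/15 = 5797/10125
d_3 = (X=58/375, Y=2762/10125, Z=5797/10125)

Answer: 58/375 2762/10125 5797/10125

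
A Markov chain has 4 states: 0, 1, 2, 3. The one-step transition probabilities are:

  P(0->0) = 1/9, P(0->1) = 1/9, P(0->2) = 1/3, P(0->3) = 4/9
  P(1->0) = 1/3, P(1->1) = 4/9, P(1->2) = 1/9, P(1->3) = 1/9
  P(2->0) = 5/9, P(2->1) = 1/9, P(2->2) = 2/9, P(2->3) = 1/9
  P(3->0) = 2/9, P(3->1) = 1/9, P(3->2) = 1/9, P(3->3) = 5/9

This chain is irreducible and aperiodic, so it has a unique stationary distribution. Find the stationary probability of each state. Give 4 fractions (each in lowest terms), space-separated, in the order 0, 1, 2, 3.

The stationary distribution satisfies pi = pi * P, i.e.:
  pi_0 = 1/9*pi_0 + 1/3*pi_1 + 5/9*pi_2 + 2/9*pi_3
  pi_1 = 1/9*pi_0 + 4/9*pi_1 + 1/9*pi_2 + 1/9*pi_3
  pi_2 = 1/3*pi_0 + 1/9*pi_1 + 2/9*pi_2 + 1/9*pi_3
  pi_3 = 4/9*pi_0 + 1/9*pi_1 + 1/9*pi_2 + 5/9*pi_3
with normalization: pi_0 + pi_1 + pi_2 + pi_3 = 1.

Using the first 3 balance equations plus normalization, the linear system A*pi = b is:
  [-8/9, 1/3, 5/9, 2/9] . pi = 0
  [1/9, -5/9, 1/9, 1/9] . pi = 0
  [1/3, 1/9, -7/9, 1/9] . pi = 0
  [1, 1, 1, 1] . pi = 1

Solving yields:
  pi_0 = 61/222
  pi_1 = 1/6
  pi_2 = 43/222
  pi_3 = 27/74

Verification (pi * P):
  61/222*1/9 + 1/6*1/3 + 43/222*5/9 + 27/74*2/9 = 61/222 = pi_0  (ok)
  61/222*1/9 + 1/6*4/9 + 43/222*1/9 + 27/74*1/9 = 1/6 = pi_1  (ok)
  61/222*1/3 + 1/6*1/9 + 43/222*2/9 + 27/74*1/9 = 43/222 = pi_2  (ok)
  61/222*4/9 + 1/6*1/9 + 43/222*1/9 + 27/74*5/9 = 27/74 = pi_3  (ok)

Answer: 61/222 1/6 43/222 27/74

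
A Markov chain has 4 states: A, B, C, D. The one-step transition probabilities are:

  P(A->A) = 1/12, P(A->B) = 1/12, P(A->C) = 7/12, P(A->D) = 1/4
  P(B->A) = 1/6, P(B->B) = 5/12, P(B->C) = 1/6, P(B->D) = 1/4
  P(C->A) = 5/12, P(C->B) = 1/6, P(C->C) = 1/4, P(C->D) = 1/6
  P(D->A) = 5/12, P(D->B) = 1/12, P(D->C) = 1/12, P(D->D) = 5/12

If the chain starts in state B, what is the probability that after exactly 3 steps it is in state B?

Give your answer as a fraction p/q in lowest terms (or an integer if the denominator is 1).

Answer: 313/1728

Derivation:
Computing P^3 by repeated multiplication:
P^1 =
  A: [1/12, 1/12, 7/12, 1/4]
  B: [1/6, 5/12, 1/6, 1/4]
  C: [5/12, 1/6, 1/4, 1/6]
  D: [5/12, 1/12, 1/12, 5/12]
P^2 =
  A: [53/144, 23/144, 11/48, 35/144]
  B: [37/144, 17/72, 11/48, 5/18]
  C: [17/72, 23/144, 25/72, 37/144]
  D: [37/144, 17/144, 5/16, 5/16]
P^3 =
  A: [439/1728, 269/1728, 551/1728, 469/1728]
  B: [235/864, 313/1728, 233/864, 479/1728]
  C: [515/1728, 143/864, 157/576, 19/72]
  D: [521/1728, 257/1728, 473/1728, 53/192]

(P^3)[B -> B] = 313/1728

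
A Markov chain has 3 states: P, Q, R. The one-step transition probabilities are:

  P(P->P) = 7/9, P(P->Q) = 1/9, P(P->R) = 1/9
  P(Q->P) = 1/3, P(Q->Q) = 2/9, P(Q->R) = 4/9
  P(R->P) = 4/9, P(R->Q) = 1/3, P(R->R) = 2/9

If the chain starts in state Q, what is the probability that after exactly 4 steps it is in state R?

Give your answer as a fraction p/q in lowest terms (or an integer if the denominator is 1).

Computing P^4 by repeated multiplication:
P^1 =
  P: [7/9, 1/9, 1/9]
  Q: [1/3, 2/9, 4/9]
  R: [4/9, 1/3, 2/9]
P^2 =
  P: [56/81, 4/27, 13/81]
  Q: [43/81, 19/81, 19/81]
  R: [5/9, 16/81, 20/81]
P^3 =
  P: [160/243, 119/729, 130/729]
  Q: [434/729, 46/243, 157/729]
  R: [443/729, 137/729, 149/729]
P^4 =
  P: [4237/6561, 1108/6561, 1216/6561]
  Q: [1360/2187, 1181/6561, 1300/6561]
  R: [4108/6561, 388/2187, 1289/6561]

(P^4)[Q -> R] = 1300/6561

Answer: 1300/6561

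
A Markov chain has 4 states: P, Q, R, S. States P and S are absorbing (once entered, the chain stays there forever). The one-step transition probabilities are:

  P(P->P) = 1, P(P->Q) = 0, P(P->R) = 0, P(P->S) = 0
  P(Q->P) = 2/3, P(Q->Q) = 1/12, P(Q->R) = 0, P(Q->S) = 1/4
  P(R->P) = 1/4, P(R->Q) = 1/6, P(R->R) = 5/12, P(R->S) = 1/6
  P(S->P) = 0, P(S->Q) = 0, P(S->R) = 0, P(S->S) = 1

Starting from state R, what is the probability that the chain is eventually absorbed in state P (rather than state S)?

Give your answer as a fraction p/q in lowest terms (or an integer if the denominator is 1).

Answer: 7/11

Derivation:
Let a_i = P(absorbed in P | start in state i).
Boundary conditions: a_P = 1, a_S = 0.
For each transient state i, a_i = sum_j P(i->j) * a_j:
  a_Q = 2/3*a_P + 1/12*a_Q + 0*a_R + 1/4*a_S
  a_R = 1/4*a_P + 1/6*a_Q + 5/12*a_R + 1/6*a_S

Substituting a_P = 1 and a_S = 0, rearrange to (I - Q) a = r where r[i] = P(i -> P):
  [11/12, 0] . (a_Q, a_R) = 2/3
  [-1/6, 7/12] . (a_Q, a_R) = 1/4

Solving yields:
  a_Q = 8/11
  a_R = 7/11

Starting state is R, so the absorption probability is a_R = 7/11.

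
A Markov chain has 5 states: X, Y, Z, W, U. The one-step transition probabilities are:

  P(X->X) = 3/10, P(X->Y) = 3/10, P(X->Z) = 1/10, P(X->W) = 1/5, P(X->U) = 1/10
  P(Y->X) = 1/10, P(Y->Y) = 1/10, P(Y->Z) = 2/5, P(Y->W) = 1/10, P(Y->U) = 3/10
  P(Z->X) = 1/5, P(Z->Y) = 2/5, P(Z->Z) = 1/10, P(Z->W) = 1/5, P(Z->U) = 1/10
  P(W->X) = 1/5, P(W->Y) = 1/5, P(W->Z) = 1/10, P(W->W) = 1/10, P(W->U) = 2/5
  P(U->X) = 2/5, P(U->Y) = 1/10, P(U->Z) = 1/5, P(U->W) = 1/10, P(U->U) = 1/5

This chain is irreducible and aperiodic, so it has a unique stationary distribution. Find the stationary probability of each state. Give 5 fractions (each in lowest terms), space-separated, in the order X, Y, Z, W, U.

The stationary distribution satisfies pi = pi * P, i.e.:
  pi_X = 3/10*pi_X + 1/10*pi_Y + 1/5*pi_Z + 1/5*pi_W + 2/5*pi_U
  pi_Y = 3/10*pi_X + 1/10*pi_Y + 2/5*pi_Z + 1/5*pi_W + 1/10*pi_U
  pi_Z = 1/10*pi_X + 2/5*pi_Y + 1/10*pi_Z + 1/10*pi_W + 1/5*pi_U
  pi_W = 1/5*pi_X + 1/10*pi_Y + 1/5*pi_Z + 1/10*pi_W + 1/10*pi_U
  pi_U = 1/10*pi_X + 3/10*pi_Y + 1/10*pi_Z + 2/5*pi_W + 1/5*pi_U
with normalization: pi_X + pi_Y + pi_Z + pi_W + pi_U = 1.

Using the first 4 balance equations plus normalization, the linear system A*pi = b is:
  [-7/10, 1/10, 1/5, 1/5, 2/5] . pi = 0
  [3/10, -9/10, 2/5, 1/5, 1/10] . pi = 0
  [1/10, 2/5, -9/10, 1/10, 1/5] . pi = 0
  [1/5, 1/10, 1/5, -9/10, 1/10] . pi = 0
  [1, 1, 1, 1, 1] . pi = 1

Solving yields:
  pi_X = 2973/12185
  pi_Y = 2669/12185
  pi_Z = 2272/12185
  pi_W = 1743/12185
  pi_U = 2528/12185

Verification (pi * P):
  2973/12185*3/10 + 2669/12185*1/10 + 2272/12185*1/5 + 1743/12185*1/5 + 2528/12185*2/5 = 2973/12185 = pi_X  (ok)
  2973/12185*3/10 + 2669/12185*1/10 + 2272/12185*2/5 + 1743/12185*1/5 + 2528/12185*1/10 = 2669/12185 = pi_Y  (ok)
  2973/12185*1/10 + 2669/12185*2/5 + 2272/12185*1/10 + 1743/12185*1/10 + 2528/12185*1/5 = 2272/12185 = pi_Z  (ok)
  2973/12185*1/5 + 2669/12185*1/10 + 2272/12185*1/5 + 1743/12185*1/10 + 2528/12185*1/10 = 1743/12185 = pi_W  (ok)
  2973/12185*1/10 + 2669/12185*3/10 + 2272/12185*1/10 + 1743/12185*2/5 + 2528/12185*1/5 = 2528/12185 = pi_U  (ok)

Answer: 2973/12185 2669/12185 2272/12185 1743/12185 2528/12185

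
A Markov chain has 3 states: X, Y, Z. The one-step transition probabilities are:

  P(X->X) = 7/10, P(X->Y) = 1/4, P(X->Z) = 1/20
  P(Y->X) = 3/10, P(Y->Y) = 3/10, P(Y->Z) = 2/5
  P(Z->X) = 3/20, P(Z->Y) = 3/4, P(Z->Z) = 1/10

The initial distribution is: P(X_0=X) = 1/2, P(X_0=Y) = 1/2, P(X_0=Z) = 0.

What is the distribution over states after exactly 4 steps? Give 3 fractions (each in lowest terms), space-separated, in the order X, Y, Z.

Answer: 146149/320000 115891/320000 1449/8000

Derivation:
Propagating the distribution step by step (d_{t+1} = d_t * P):
d_0 = (X=1/2, Y=1/2, Z=0)
  d_1[X] = 1/2*7/10 + 1/2*3/10 + 0*3/20 = 1/2
  d_1[Y] = 1/2*1/4 + 1/2*3/10 + 0*3/4 = 11/40
  d_1[Z] = 1/2*1/20 + 1/2*2/5 + 0*1/10 = 9/40
d_1 = (X=1/2, Y=11/40, Z=9/40)
  d_2[X] = 1/2*7/10 + 11/40*3/10 + 9/40*3/20 = 373/800
  d_2[Y] = 1/2*1/4 + 11/40*3/10 + 9/40*3/4 = 301/800
  d_2[Z] = 1/2*1/20 + 11/40*2/5 + 9/40*1/10 = 63/400
d_2 = (X=373/800, Y=301/800, Z=63/400)
  d_3[X] = 373/800*7/10 + 301/800*3/10 + 63/400*3/20 = 3703/8000
  d_3[Y] = 373/800*1/4 + 301/800*3/10 + 63/400*3/4 = 5561/16000
  d_3[Z] = 373/800*1/20 + 301/800*2/5 + 63/400*1/10 = 3033/16000
d_3 = (X=3703/8000, Y=5561/16000, Z=3033/16000)
  d_4[X] = 3703/8000*7/10 + 5561/16000*3/10 + 3033/16000*3/20 = 146149/320000
  d_4[Y] = 3703/8000*1/4 + 5561/16000*3/10 + 3033/16000*3/4 = 115891/320000
  d_4[Z] = 3703/8000*1/20 + 5561/16000*2/5 + 3033/16000*1/10 = 1449/8000
d_4 = (X=146149/320000, Y=115891/320000, Z=1449/8000)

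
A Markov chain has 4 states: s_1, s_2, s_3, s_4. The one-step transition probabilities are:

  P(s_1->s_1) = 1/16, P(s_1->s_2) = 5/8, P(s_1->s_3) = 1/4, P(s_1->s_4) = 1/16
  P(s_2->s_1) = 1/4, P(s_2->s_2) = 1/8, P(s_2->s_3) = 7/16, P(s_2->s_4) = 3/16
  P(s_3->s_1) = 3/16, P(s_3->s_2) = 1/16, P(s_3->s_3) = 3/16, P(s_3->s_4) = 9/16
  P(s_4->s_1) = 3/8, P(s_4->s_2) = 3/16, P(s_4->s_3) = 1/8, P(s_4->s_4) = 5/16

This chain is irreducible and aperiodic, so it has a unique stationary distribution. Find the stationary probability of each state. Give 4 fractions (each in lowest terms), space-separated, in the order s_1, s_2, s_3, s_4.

Answer: 1361/5974 1443/5974 1459/5974 59/206

Derivation:
The stationary distribution satisfies pi = pi * P, i.e.:
  pi_s_1 = 1/16*pi_s_1 + 1/4*pi_s_2 + 3/16*pi_s_3 + 3/8*pi_s_4
  pi_s_2 = 5/8*pi_s_1 + 1/8*pi_s_2 + 1/16*pi_s_3 + 3/16*pi_s_4
  pi_s_3 = 1/4*pi_s_1 + 7/16*pi_s_2 + 3/16*pi_s_3 + 1/8*pi_s_4
  pi_s_4 = 1/16*pi_s_1 + 3/16*pi_s_2 + 9/16*pi_s_3 + 5/16*pi_s_4
with normalization: pi_s_1 + pi_s_2 + pi_s_3 + pi_s_4 = 1.

Using the first 3 balance equations plus normalization, the linear system A*pi = b is:
  [-15/16, 1/4, 3/16, 3/8] . pi = 0
  [5/8, -7/8, 1/16, 3/16] . pi = 0
  [1/4, 7/16, -13/16, 1/8] . pi = 0
  [1, 1, 1, 1] . pi = 1

Solving yields:
  pi_s_1 = 1361/5974
  pi_s_2 = 1443/5974
  pi_s_3 = 1459/5974
  pi_s_4 = 59/206

Verification (pi * P):
  1361/5974*1/16 + 1443/5974*1/4 + 1459/5974*3/16 + 59/206*3/8 = 1361/5974 = pi_s_1  (ok)
  1361/5974*5/8 + 1443/5974*1/8 + 1459/5974*1/16 + 59/206*3/16 = 1443/5974 = pi_s_2  (ok)
  1361/5974*1/4 + 1443/5974*7/16 + 1459/5974*3/16 + 59/206*1/8 = 1459/5974 = pi_s_3  (ok)
  1361/5974*1/16 + 1443/5974*3/16 + 1459/5974*9/16 + 59/206*5/16 = 59/206 = pi_s_4  (ok)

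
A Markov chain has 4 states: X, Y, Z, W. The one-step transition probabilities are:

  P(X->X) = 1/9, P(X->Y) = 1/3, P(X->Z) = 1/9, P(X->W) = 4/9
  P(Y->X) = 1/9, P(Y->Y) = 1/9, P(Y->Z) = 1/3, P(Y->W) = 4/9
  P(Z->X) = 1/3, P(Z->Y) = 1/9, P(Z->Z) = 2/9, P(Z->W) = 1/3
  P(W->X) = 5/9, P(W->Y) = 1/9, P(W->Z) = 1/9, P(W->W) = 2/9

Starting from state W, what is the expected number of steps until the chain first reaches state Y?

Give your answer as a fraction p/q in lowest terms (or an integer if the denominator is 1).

Answer: 26/5

Derivation:
Let h_i = expected steps to first reach Y from state i.
Boundary: h_Y = 0.
First-step equations for the other states:
  h_X = 1 + 1/9*h_X + 1/3*h_Y + 1/9*h_Z + 4/9*h_W
  h_Z = 1 + 1/3*h_X + 1/9*h_Y + 2/9*h_Z + 1/3*h_W
  h_W = 1 + 5/9*h_X + 1/9*h_Y + 1/9*h_Z + 2/9*h_W

Substituting h_Y = 0 and rearranging gives the linear system (I - Q) h = 1:
  [8/9, -1/9, -4/9] . (h_X, h_Z, h_W) = 1
  [-1/3, 7/9, -1/3] . (h_X, h_Z, h_W) = 1
  [-5/9, -1/9, 7/9] . (h_X, h_Z, h_W) = 1

Solving yields:
  h_X = 22/5
  h_Z = 27/5
  h_W = 26/5

Starting state is W, so the expected hitting time is h_W = 26/5.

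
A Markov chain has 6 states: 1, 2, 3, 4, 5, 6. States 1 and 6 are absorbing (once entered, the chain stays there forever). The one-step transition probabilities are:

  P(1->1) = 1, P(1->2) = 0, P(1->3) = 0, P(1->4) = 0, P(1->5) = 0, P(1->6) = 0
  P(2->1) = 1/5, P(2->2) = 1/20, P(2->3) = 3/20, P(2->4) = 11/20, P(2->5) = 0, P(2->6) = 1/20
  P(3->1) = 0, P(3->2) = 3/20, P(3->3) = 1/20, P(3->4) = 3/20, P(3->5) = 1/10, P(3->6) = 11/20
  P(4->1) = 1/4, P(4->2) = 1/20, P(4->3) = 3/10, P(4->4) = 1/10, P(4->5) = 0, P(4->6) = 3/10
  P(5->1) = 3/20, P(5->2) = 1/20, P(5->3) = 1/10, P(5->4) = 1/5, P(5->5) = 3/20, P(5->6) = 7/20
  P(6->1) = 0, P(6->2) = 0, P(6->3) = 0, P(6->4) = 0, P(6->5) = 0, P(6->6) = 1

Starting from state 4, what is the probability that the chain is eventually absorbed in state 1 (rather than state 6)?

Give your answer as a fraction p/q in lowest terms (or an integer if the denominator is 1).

Let a_i = P(absorbed in 1 | start in state i).
Boundary conditions: a_1 = 1, a_6 = 0.
For each transient state i, a_i = sum_j P(i->j) * a_j:
  a_2 = 1/5*a_1 + 1/20*a_2 + 3/20*a_3 + 11/20*a_4 + 0*a_5 + 1/20*a_6
  a_3 = 0*a_1 + 3/20*a_2 + 1/20*a_3 + 3/20*a_4 + 1/10*a_5 + 11/20*a_6
  a_4 = 1/4*a_1 + 1/20*a_2 + 3/10*a_3 + 1/10*a_4 + 0*a_5 + 3/10*a_6
  a_5 = 3/20*a_1 + 1/20*a_2 + 1/10*a_3 + 1/5*a_4 + 3/20*a_5 + 7/20*a_6

Substituting a_1 = 1 and a_6 = 0, rearrange to (I - Q) a = r where r[i] = P(i -> 1):
  [19/20, -3/20, -11/20, 0] . (a_2, a_3, a_4, a_5) = 1/5
  [-3/20, 19/20, -3/20, -1/10] . (a_2, a_3, a_4, a_5) = 0
  [-1/20, -3/10, 9/10, 0] . (a_2, a_3, a_4, a_5) = 1/4
  [-1/20, -1/10, -1/5, 17/20] . (a_2, a_3, a_4, a_5) = 3/20

Solving yields:
  a_2 = 20351/46163
  a_3 = 7279/46163
  a_4 = 1260/3551
  a_5 = 14054/46163

Starting state is 4, so the absorption probability is a_4 = 1260/3551.

Answer: 1260/3551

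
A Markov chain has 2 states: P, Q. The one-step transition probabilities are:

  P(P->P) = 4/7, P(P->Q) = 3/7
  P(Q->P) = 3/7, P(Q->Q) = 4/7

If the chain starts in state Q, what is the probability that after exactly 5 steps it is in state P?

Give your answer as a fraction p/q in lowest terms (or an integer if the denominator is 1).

Answer: 8403/16807

Derivation:
Computing P^5 by repeated multiplication:
P^1 =
  P: [4/7, 3/7]
  Q: [3/7, 4/7]
P^2 =
  P: [25/49, 24/49]
  Q: [24/49, 25/49]
P^3 =
  P: [172/343, 171/343]
  Q: [171/343, 172/343]
P^4 =
  P: [1201/2401, 1200/2401]
  Q: [1200/2401, 1201/2401]
P^5 =
  P: [8404/16807, 8403/16807]
  Q: [8403/16807, 8404/16807]

(P^5)[Q -> P] = 8403/16807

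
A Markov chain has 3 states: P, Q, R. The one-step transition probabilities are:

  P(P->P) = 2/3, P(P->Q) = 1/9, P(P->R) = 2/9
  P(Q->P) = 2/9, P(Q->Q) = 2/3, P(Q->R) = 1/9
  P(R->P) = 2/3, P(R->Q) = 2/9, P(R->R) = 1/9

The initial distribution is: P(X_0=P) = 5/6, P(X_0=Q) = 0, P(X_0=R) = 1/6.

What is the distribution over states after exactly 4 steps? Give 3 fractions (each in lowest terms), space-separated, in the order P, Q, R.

Answer: 10970/19683 1756/6561 3445/19683

Derivation:
Propagating the distribution step by step (d_{t+1} = d_t * P):
d_0 = (P=5/6, Q=0, R=1/6)
  d_1[P] = 5/6*2/3 + 0*2/9 + 1/6*2/3 = 2/3
  d_1[Q] = 5/6*1/9 + 0*2/3 + 1/6*2/9 = 7/54
  d_1[R] = 5/6*2/9 + 0*1/9 + 1/6*1/9 = 11/54
d_1 = (P=2/3, Q=7/54, R=11/54)
  d_2[P] = 2/3*2/3 + 7/54*2/9 + 11/54*2/3 = 148/243
  d_2[Q] = 2/3*1/9 + 7/54*2/3 + 11/54*2/9 = 50/243
  d_2[R] = 2/3*2/9 + 7/54*1/9 + 11/54*1/9 = 5/27
d_2 = (P=148/243, Q=50/243, R=5/27)
  d_3[P] = 148/243*2/3 + 50/243*2/9 + 5/27*2/3 = 1258/2187
  d_3[Q] = 148/243*1/9 + 50/243*2/3 + 5/27*2/9 = 538/2187
  d_3[R] = 148/243*2/9 + 50/243*1/9 + 5/27*1/9 = 391/2187
d_3 = (P=1258/2187, Q=538/2187, R=391/2187)
  d_4[P] = 1258/2187*2/3 + 538/2187*2/9 + 391/2187*2/3 = 10970/19683
  d_4[Q] = 1258/2187*1/9 + 538/2187*2/3 + 391/2187*2/9 = 1756/6561
  d_4[R] = 1258/2187*2/9 + 538/2187*1/9 + 391/2187*1/9 = 3445/19683
d_4 = (P=10970/19683, Q=1756/6561, R=3445/19683)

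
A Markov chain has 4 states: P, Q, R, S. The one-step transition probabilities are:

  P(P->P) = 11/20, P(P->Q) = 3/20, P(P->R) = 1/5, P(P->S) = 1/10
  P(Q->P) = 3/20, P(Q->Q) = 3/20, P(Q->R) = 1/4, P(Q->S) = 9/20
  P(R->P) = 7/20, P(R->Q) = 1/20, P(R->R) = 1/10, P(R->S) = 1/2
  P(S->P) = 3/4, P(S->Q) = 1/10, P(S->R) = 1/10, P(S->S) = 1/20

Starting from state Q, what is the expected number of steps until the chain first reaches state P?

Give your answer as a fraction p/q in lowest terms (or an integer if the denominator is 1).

Let h_i = expected steps to first reach P from state i.
Boundary: h_P = 0.
First-step equations for the other states:
  h_Q = 1 + 3/20*h_P + 3/20*h_Q + 1/4*h_R + 9/20*h_S
  h_R = 1 + 7/20*h_P + 1/20*h_Q + 1/10*h_R + 1/2*h_S
  h_S = 1 + 3/4*h_P + 1/10*h_Q + 1/10*h_R + 1/20*h_S

Substituting h_P = 0 and rearranging gives the linear system (I - Q) h = 1:
  [17/20, -1/4, -9/20] . (h_Q, h_R, h_S) = 1
  [-1/20, 9/10, -1/2] . (h_Q, h_R, h_S) = 1
  [-1/10, -1/10, 19/20] . (h_Q, h_R, h_S) = 1

Solving yields:
  h_Q = 12940/4937
  h_R = 10460/4937
  h_S = 7660/4937

Starting state is Q, so the expected hitting time is h_Q = 12940/4937.

Answer: 12940/4937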